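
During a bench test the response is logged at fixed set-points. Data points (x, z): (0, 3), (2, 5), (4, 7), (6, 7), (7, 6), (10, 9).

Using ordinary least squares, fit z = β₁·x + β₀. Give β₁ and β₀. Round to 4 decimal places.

β₁ = 0.5116, β₀ = 3.6941

From the data, Σx·x = 205, Σx = 29, Σ1 = 6.
And Σx·z = 212, Σz = 37.
Normal equations: [[205, 29]; [29, 6]]·[β₁, β₀]ᵀ = [212, 37]ᵀ.
Δ = 205·6 − 29² = 389.
β₁ = (212·6 − 29·37)/389 = 199/389; β₀ = (205·37 − 29·212)/389 = 1437/389.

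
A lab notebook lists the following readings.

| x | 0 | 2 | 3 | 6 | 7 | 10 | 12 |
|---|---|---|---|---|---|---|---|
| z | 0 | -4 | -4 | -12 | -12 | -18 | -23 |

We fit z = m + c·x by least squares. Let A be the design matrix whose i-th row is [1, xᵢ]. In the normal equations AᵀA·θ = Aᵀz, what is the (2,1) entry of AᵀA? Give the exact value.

40

Row 2 ↔ basis x, column 1 ↔ basis 1, so (AᵀA)_{2,1} = Σᵢ x = (0)·(1) + (2)·(1) + (3)·(1) + (6)·(1) + (7)·(1) + (10)·(1) + (12)·(1) = 40.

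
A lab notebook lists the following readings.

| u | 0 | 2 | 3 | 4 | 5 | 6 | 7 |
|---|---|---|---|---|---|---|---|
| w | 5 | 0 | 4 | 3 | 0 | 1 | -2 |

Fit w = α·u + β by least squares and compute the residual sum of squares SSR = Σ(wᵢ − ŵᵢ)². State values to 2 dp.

SSR = 17.68

Forming MᵀM = [[139, 27]; [27, 7]] and Mᵀw = [16, 11]ᵀ gives MᵀM·[α, β]ᵀ = Mᵀw.
Determinant 139·7 − 27² = 244.
α = (16·7 − 27·11)/244 = -185/244; β = (139·11 − 27·16)/244 = 1097/244.
Residuals: 123/244, -727/244, 217/122, 375/244, -43/61, 257/244, -145/122; SSR = 4313/244.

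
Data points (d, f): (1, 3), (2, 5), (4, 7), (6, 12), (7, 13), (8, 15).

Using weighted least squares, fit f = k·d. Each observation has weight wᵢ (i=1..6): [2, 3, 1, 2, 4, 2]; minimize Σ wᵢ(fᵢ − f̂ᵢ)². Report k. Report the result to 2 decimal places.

k = 1.91

The normal system MᵀWM·[k]ᵀ = MᵀWf is [[426]]·[k]ᵀ = [812]ᵀ.
k = 812/426 = 1.9061.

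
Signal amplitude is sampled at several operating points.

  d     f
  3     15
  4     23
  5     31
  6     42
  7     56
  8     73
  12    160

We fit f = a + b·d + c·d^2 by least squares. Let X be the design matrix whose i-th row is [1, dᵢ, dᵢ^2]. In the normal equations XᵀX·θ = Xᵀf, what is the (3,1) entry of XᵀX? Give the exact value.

Row 3 ↔ basis d^2, column 1 ↔ basis 1, so (XᵀX)_{3,1} = Σᵢ d^2 = (9)·(1) + (16)·(1) + (25)·(1) + (36)·(1) + (49)·(1) + (64)·(1) + (144)·(1) = 343.

343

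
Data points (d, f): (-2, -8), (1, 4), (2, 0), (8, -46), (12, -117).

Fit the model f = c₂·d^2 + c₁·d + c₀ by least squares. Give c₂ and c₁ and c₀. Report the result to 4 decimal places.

Setting ∂/∂c₂ … = 0 gives: 24865·c₂ + 2241·c₁ + 217·c₀ = -19820;  2241·c₂ + 217·c₁ + 21·c₀ = -1752;  217·c₂ + 21·c₁ + 5·c₀ = -167.
(Σd^2·d^2 = 24865, Σd^2·d = 2241, Σd^2 = 217, Σd·d = 217, Σd = 21, Σ1 = 5, Σd^2·f = -19820, Σd·f = -1752, Σf = -167.)
Row-reducing yields c₂ = -278027/277204, c₁ = 608961/277204, c₀ = 125061/138602.

c₂ = -1.0030, c₁ = 2.1968, c₀ = 0.9023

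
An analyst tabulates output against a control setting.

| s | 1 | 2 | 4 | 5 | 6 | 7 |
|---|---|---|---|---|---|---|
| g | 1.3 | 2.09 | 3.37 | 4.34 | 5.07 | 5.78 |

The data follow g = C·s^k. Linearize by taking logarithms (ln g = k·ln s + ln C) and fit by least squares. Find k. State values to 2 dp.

k = 0.77

With ln gᵢ as the transformed response and ln sᵢ as the regressor:
Σln s = 7.4265, Σ(ln s)² = 11.9895, Σln g = 7.0601, Σln s·ln g = 10.8802.
Equations: 11.9895·k + 7.4265·ln C = 10.8802;  7.4265·k + 6·ln C = 7.0601.
Δ = 11.9895·6 − (7.4265)² = 16.7835; k = (10.8802·6 − 7.4265·7.0601)/16.7835 = 0.76559, ln C = (11.9895·7.0601 − 7.4265·10.8802)/16.7835 = 0.22906.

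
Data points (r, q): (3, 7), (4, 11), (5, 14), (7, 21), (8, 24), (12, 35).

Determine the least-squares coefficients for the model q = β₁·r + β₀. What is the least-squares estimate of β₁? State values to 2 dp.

With design matrix M, MᵀM = [[307, 39]; [39, 6]] and Mᵀq = [894, 112]ᵀ.
Eliminating β₀: 6·(row 1) − 39·(row 2) gives 321·β₁ = 6·894 − 39·112 = 996, so β₁ = 332/107.
Then β₀ = (112 − 39·(332/107))/6 = -482/321.

β₁ = 3.10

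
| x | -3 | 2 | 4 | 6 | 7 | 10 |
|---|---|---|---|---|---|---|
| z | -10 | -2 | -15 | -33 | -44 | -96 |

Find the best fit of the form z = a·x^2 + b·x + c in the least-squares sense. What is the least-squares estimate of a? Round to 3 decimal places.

a = -1.011

Forming MᵀM = [[14050, 1604, 214]; [1604, 214, 26]; [214, 26, 6]] and Mᵀz = [-13282, -1500, -200]ᵀ gives MᵀM·[a, b, c]ᵀ = Mᵀz.
Row-reducing yields a = -13262/13119, b = 6565/13119, c = 2421/4373.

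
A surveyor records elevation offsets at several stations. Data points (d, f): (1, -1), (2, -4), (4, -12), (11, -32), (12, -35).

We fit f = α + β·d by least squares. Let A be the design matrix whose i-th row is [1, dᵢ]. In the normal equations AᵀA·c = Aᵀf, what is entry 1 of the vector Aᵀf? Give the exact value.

Entry 1 ↔ basis 1, so (Aᵀf)_{1} = Σᵢ fᵢ = (1)·(-1) + (1)·(-4) + (1)·(-12) + (1)·(-32) + (1)·(-35) = -84.

-84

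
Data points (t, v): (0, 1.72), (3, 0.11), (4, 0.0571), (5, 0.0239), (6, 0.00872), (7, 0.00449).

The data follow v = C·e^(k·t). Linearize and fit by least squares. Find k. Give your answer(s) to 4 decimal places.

Let Y = ln v. Fitting Y = k·t + ln C by least squares:
XᵀX = [[135.0000, 25.0000]; [25.0000, 6]], rhs = [-103.0371, -18.4098]ᵀ  (here Σt = 25.0000, Σ(t)² = 135.0000, Σln v = -18.4098, Σt·ln v = -103.0371).
Δ = 135.0000·6 − (25.0000)² = 185.0000; k = (-103.0371·6 − 25.0000·-18.4098)/185.0000 = -0.85393, ln C = (135.0000·-18.4098 − 25.0000·-103.0371)/185.0000 = 0.48975.

k = -0.8539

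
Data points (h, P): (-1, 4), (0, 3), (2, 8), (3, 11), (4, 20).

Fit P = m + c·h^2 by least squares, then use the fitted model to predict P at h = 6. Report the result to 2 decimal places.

P̂ = 40.06

Sums needed: Σ1 = 5, Σh^2 = 30, Σh^2·h^2 = 354.
Right-hand side: ΣP = 46, Σh^2·P = 455.
Normal equations: [[5, 30]; [30, 354]]·[m, c]ᵀ = [46, 455]ᵀ.
Eliminating c: 354·(row 1) − 30·(row 2) gives 870·m = 354·46 − 30·455 = 2634, so m = 439/145.
Then c = (455 − 30·(439/145))/354 = 179/174.
At h = 6: P̂ = (439/145)·(1) + (179/174)·(36) = 5809/145.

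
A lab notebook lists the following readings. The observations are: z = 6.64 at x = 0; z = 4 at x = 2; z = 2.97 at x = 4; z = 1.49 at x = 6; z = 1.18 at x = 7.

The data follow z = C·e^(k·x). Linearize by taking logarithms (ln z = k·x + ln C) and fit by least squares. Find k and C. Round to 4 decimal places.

Linearized form: ln z = k·x + ln C. From the 5 transformed points,
Sums: Σx = 19.0000, Σ(x)² = 105.0000, Σln z = 4.9323, Σx·ln z = 10.6781.
Normal system: [[105.0000, 19.0000]; [19.0000, 5]]·[k, ln C]ᵀ = [10.6781, 4.9323]ᵀ.
Δ = 105.0000·5 − (19.0000)² = 164.0000; k = (10.6781·5 − 19.0000·4.9323)/164.0000 = -0.24587, ln C = (105.0000·4.9323 − 19.0000·10.6781)/164.0000 = 1.92075, so C = exp(1.92075) = 6.82609.

k = -0.2459, C = 6.8261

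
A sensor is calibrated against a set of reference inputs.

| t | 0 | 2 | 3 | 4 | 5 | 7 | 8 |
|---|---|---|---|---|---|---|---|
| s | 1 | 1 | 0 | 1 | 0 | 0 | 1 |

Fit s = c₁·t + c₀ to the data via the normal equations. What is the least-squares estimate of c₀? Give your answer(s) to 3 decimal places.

From the data, Σt·t = 167, Σt = 29, Σ1 = 7.
Right-hand side: Σt·s = 14, Σs = 4.
Normal equations: [[167, 29]; [29, 7]]·[c₁, c₀]ᵀ = [14, 4]ᵀ.
Eliminating c₀: 7·(row 1) − 29·(row 2) gives 328·c₁ = 7·14 − 29·4 = -18, so c₁ = -9/164.
Then c₀ = (4 − 29·(-9/164))/7 = 131/164.

c₀ = 0.799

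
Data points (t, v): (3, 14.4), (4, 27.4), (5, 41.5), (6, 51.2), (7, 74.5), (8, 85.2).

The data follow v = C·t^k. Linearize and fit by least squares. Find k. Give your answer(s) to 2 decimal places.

Let Y = ln v. Fitting Y = k·ln t + ln C by least squares:
Σln t = 9.9115, Σ(ln t)² = 17.0401, Σln v = 22.3950, Σln t·ln v = 38.1994.
Equations: 17.0401·k + 9.9115·ln C = 38.1994;  9.9115·k + 6·ln C = 22.3950.
Solving (det = 4.0036): k = 1.80562, ln C = 0.74978.

k = 1.81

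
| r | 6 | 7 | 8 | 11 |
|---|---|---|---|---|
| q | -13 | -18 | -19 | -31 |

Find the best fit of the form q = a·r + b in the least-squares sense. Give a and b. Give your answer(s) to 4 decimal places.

With design matrix M, MᵀM = [[270, 32]; [32, 4]] and Mᵀq = [-697, -81]ᵀ.
Δ = 270·4 − 32² = 56.
a = ((-697)·4 − 32·(-81))/56 = -7/2; b = (270·(-81) − 32·(-697))/56 = 31/4.

a = -3.5000, b = 7.7500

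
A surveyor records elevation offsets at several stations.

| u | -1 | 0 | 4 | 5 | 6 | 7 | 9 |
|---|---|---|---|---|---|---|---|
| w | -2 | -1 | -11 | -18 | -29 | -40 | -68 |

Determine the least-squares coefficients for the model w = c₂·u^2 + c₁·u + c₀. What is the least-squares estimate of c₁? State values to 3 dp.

From the data, Σu^2·u^2 = 11140, Σu^2·u = 1476, Σu^2 = 208, Σu·u = 208, Σu = 30, Σ1 = 7.
For Mᵀw: Σu^2·w = -9140, Σu·w = -1198, Σw = -169.
Inverting the 3×3 Gram matrix, [c₂, c₁, c₀]ᵀ = [-10979/11418, 385/346, -1940/5709]ᵀ.

c₁ = 1.113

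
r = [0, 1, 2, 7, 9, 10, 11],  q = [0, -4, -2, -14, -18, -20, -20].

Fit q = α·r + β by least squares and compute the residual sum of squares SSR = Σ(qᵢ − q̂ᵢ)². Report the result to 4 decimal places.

SSR = 10.1883

MᵀM·[α, β]ᵀ = Mᵀq reads: 356·α + 40·β = -688;  40·α + 7·β = -78.
(Σr·r = 356, Σr = 40, Σ1 = 7, Σr·q = -688, Σq = -78.)
det = 356·7 − 40² = 892.
α = ((-688)·7 − 40·(-78))/892 = -424/223; β = (356·(-78) − 40·(-688))/892 = -62/223.
Residuals: 62/223, -406/223, 464/223, -92/223, -136/223, -158/223, 266/223; SSR = 2272/223.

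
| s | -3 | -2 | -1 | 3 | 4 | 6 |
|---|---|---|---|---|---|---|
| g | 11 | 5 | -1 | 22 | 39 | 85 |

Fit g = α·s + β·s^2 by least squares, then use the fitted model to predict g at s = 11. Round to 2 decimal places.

ĝ = 264.06

Normal-equation sums: Σs·s = 75, Σs·s^2 = 271, Σs^2·s^2 = 1731.
For Mᵀg: Σs·g = 690, Σs^2·g = 4000.
So MᵀM·[α, β]ᵀ = Mᵀg: [[75, 271]; [271, 1731]]·[α, β]ᵀ = [690, 4000]ᵀ.
Δ = 75·1731 − 271² = 56384.
α = (690·1731 − 271·4000)/56384 = 55195/28192; β = (75·4000 − 271·690)/56384 = 56505/28192.
At s = 11: ĝ = (55195/28192)·(11) + (56505/28192)·(121) = 3722125/14096.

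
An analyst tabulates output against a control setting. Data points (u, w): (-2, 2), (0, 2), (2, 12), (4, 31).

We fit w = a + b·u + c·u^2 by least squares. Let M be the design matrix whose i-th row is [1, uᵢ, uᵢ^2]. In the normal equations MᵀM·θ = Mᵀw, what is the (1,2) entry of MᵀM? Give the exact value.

Row 1 ↔ basis 1, column 2 ↔ basis u, so (MᵀM)_{1,2} = Σᵢ u = (1)·(-2) + (1)·(0) + (1)·(2) + (1)·(4) = 4.

4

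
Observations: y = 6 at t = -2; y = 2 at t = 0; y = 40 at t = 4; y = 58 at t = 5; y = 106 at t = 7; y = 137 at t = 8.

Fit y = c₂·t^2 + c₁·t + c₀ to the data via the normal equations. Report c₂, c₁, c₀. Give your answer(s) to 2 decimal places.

c₂ = 1.87, c₁ = 1.86, c₀ = 2.19

With design matrix X, XᵀX = [[7394, 1036, 158]; [1036, 158, 22]; [158, 22, 6]] and Xᵀy = [16076, 2276, 349]ᵀ.
Solving the 3×3 system (Gaussian elimination) gives c₂ = 116249/62250, c₁ = 23107/12450, c₀ = 45341/20750.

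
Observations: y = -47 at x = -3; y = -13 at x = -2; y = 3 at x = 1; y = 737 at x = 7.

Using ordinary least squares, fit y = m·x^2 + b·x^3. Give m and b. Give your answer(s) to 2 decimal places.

m = 0.85, b = 2.03

Forming AᵀA = [[2499, 16533]; [16533, 118443]] and Aᵀy = [35641, 254167]ᵀ gives AᵀA·[m, b]ᵀ = Aᵀy.
Eliminating b: 118443·(row 1) − 16533·(row 2) gives 22648968·m = 118443·35641 − 16533·254167 = 19283952, so m = 803498/943707.
Then b = (254167 − 16533·(803498/943707))/118443 = 1912945/943707.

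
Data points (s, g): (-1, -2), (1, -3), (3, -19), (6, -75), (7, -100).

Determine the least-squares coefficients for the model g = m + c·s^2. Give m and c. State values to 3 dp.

Sums needed: Σ1 = 5, Σs^2 = 96, Σs^2·s^2 = 3780.
Moment sums: Σg = -199, Σs^2·g = -7776.
So AᵀA·[m, c]ᵀ = Aᵀg: [[5, 96]; [96, 3780]]·[m, c]ᵀ = [-199, -7776]ᵀ.
Eliminating c: 3780·(row 1) − 96·(row 2) gives 9684·m = 3780·(-199) − 96·(-7776) = -5724, so m = -159/269.
Then c = ((-7776) − 96·(-159/269))/3780 = -1648/807.

m = -0.591, c = -2.042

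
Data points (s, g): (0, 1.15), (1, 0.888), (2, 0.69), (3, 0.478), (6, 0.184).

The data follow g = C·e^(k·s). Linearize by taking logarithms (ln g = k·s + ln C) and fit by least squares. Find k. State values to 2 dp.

Let Y = ln g. Fitting Y = k·s + ln C by least squares:
AᵀA = [[50.0000, 12.0000]; [12.0000, 5]], rhs = [-13.2323, -2.7810]ᵀ  (here Σs = 12.0000, Σ(s)² = 50.0000, Σln g = -2.7810, Σs·ln g = -13.2323).
Slope k = (n·Σs·ln g − Σs·Σln g)/(n·Σ(s)² − (Σs)²) = (5·-13.2323 − 12.0000·-2.7810)/106.0000 = -0.30933; ln C = (Σln g − k·Σs)/n = 0.18618.

k = -0.31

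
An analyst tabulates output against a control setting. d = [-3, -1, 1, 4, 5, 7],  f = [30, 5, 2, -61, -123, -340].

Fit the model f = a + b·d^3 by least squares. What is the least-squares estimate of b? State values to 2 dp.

b = -1.00

From the data, Σ1 = 6, Σd^3 = 505, Σd^3·d^3 = 138101.
For Xᵀf: Σf = -487, Σd^3·f = -136712.
XᵀX·[a, b]ᵀ = Xᵀf becomes [[6, 505]; [505, 138101]]·[a, b]ᵀ = [-487, -136712]ᵀ.
Eliminating b: 138101·(row 1) − 505·(row 2) gives 573581·a = 138101·(-487) − 505·(-136712) = 1784373, so a = 1784373/573581.
Then b = ((-136712) − 505·(1784373/573581))/138101 = -574337/573581.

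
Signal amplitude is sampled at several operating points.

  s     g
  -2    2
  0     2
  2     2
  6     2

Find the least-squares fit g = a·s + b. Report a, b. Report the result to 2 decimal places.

Normal-equation sums: Σs·s = 44, Σs = 6, Σ1 = 4.
And Σs·g = 12, Σg = 8.
Δ = 44·4 − 6² = 140.
a = (12·4 − 6·8)/140 = 0; b = (44·8 − 6·12)/140 = 2.

a = 0.00, b = 2.00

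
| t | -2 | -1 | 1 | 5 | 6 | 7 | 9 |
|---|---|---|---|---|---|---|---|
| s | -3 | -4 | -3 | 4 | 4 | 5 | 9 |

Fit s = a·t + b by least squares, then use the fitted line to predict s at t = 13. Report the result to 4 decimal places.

Entries of XᵀX: Σt·t = 197, Σt = 25, Σ1 = 7.
And Σt·s = 167, Σs = 12.
det = 197·7 − 25² = 754.
a = (167·7 − 25·12)/754 = 869/754; b = (197·12 − 25·167)/754 = -1811/754.
At t = 13: ŝ = (869/754)·(13) + (-1811/754)·(1) = 4743/377.

ŝ = 12.5809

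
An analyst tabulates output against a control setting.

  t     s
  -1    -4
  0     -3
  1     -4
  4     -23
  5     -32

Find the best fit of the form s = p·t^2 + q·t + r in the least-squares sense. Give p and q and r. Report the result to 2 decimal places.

p = -1.11, q = -0.35, r = -3.03

Compute the Gram sums: Σt^2·t^2 = 883, Σt^2·t = 189, Σt^2 = 43, Σt·t = 43, Σt = 9, Σ1 = 5.
Right-hand side: Σt^2·s = -1176, Σt·s = -252, Σs = -66.
So AᵀA·[p, q, r]ᵀ = Aᵀs: [[883, 189, 43]; [189, 43, 9]; [43, 9, 5]]·[p, q, r]ᵀ = [-1176, -252, -66]ᵀ.
Solving the 3×3 system (Gaussian elimination) gives p = -225/203, q = -72/203, r = -615/203.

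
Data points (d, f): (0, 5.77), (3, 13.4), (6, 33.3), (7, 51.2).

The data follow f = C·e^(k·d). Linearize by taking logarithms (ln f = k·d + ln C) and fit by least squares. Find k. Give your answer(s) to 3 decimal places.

Let Y = ln f. Fitting Y = k·d + ln C by least squares:
Σd = 16.0000, Σ(d)² = 94.0000, Σln f = 11.7892, Σd·ln f = 56.3693.
Equations: 94.0000·k + 16.0000·ln C = 56.3693;  16.0000·k + 4·ln C = 11.7892.
Δ = 94.0000·4 − (16.0000)² = 120.0000; k = (56.3693·4 − 16.0000·11.7892)/120.0000 = 0.30708, ln C = (94.0000·11.7892 − 16.0000·56.3693)/120.0000 = 1.71899.

k = 0.307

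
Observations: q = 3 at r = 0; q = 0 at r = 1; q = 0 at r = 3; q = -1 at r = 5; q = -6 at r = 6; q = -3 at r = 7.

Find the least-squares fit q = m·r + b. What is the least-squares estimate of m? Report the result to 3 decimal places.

m = -0.924

Sums needed: Σr·r = 120, Σr = 22, Σ1 = 6.
And Σr·q = -62, Σq = -7.
So MᵀM·[m, b]ᵀ = Mᵀq: [[120, 22]; [22, 6]]·[m, b]ᵀ = [-62, -7]ᵀ.
Determinant 120·6 − 22² = 236.
m = ((-62)·6 − 22·(-7))/236 = -109/118; b = (120·(-7) − 22·(-62))/236 = 131/59.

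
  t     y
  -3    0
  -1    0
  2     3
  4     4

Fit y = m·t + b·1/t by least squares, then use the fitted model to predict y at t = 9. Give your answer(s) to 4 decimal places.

Normal-equation sums: Σt·t = 30, Σt·1/t = 4, Σ1/t·1/t = 205/144.
And Σt·y = 22, Σ1/t·y = 5/2.
Determinant 30·(205/144) − 4² = 641/24.
m = (22·(205/144) − 4·(5/2))/(641/24) = 1535/1923; b = (30·(5/2) − 4·22)/(641/24) = -312/641.
At t = 9: ŷ = (1535/1923)·(9) + (-312/641)·(1/9) = 13711/1923.

ŷ = 7.1300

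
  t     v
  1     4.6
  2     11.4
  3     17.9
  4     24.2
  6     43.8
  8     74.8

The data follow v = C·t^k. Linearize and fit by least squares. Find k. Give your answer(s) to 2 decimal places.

k = 1.30

Linearized form: ln v = k·ln t + ln C. From the 6 transformed points,
AᵀA = [[11.1437, 7.0493]; [7.0493, 6]], rhs = [25.0180, 18.1253]ᵀ  (here Σln t = 7.0493, Σ(ln t)² = 11.1437, Σln v = 18.1253, Σln t·ln v = 25.0180).
Solving (det = 17.1702): k = 1.30098, ln C = 1.49239.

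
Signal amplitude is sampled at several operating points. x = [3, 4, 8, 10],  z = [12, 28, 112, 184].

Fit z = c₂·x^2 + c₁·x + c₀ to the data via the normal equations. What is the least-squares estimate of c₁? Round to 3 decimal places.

With design matrix A, AᵀA = [[14433, 1603, 189]; [1603, 189, 25]; [189, 25, 4]] and Aᵀz = [26124, 2884, 336]ᵀ.
Solving the 3×3 system (Gaussian elimination) gives c₂ = 2485/1171, c₁ = -3969/1171, c₀ = 5754/1171.

c₁ = -3.389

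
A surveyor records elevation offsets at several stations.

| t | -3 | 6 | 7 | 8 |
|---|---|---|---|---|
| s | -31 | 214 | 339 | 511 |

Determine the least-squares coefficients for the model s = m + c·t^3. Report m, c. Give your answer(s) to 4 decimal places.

m = -3.8686, c = 1.0043

The normal equations are: 4·m + 1044·c = 1033;  1044·m + 427178·c = 424970.
(Σ1 = 4, Σt^3 = 1044, Σt^3·t^3 = 427178, Σs = 1033, Σt^3·s = 424970.)
Eliminating c: 427178·(row 1) − 1044·(row 2) gives 618776·m = 427178·1033 − 1044·424970 = -2393806, so m = -1196903/309388.
Then c = (424970 − 1044·(-1196903/309388))/427178 = 155357/154694.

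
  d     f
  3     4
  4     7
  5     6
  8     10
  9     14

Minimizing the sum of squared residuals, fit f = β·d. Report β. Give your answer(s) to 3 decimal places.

β = 1.415

Sums needed: Σd·d = 195.
Right-hand side: Σd·f = 276.
So MᵀM·[β]ᵀ = Mᵀf: [[195]]·[β]ᵀ = [276]ᵀ.
β = 276/195 = 1.41538.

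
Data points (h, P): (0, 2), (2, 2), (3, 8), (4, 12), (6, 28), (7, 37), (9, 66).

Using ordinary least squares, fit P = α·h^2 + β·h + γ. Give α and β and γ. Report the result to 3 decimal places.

α = 0.921, β = -1.237, γ = 1.971

With design matrix M, MᵀM = [[10611, 1387, 195]; [1387, 195, 31]; [195, 31, 7]] and MᵀP = [8439, 1097, 155]ᵀ.
Inverting the 3×3 Gram matrix, [α, β, γ]ᵀ = [10038/10901, -26979/21802, 3907/1982]ᵀ.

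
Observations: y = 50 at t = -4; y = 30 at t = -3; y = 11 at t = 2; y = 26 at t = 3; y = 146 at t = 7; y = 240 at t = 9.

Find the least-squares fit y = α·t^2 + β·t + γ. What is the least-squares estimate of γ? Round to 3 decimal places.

Normal-equation sums: Σt^2·t^2 = 9396, Σt^2·t = 1016, Σt^2 = 168, Σt·t = 168, Σt = 14, Σ1 = 6.
Moment sums: Σt^2·y = 27942, Σt·y = 2992, Σy = 503.
XᵀX·[α, β, γ]ᵀ = Xᵀy becomes [[9396, 1016, 168]; [1016, 168, 14]; [168, 14, 6]]·[α, β, γ]ᵀ = [27942, 2992, 503]ᵀ.
Inverting the 3×3 Gram matrix, [α, β, γ]ᵀ = [555607/184206, -28943/61402, 44104/92103]ᵀ.

γ = 0.479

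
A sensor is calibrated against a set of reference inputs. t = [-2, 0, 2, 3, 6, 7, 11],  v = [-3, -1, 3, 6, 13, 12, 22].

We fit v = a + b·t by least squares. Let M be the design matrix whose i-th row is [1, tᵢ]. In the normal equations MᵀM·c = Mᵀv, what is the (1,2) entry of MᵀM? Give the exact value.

Row 1 ↔ basis 1, column 2 ↔ basis t, so (MᵀM)_{1,2} = Σᵢ t = (1)·(-2) + (1)·(0) + (1)·(2) + (1)·(3) + (1)·(6) + (1)·(7) + (1)·(11) = 27.

27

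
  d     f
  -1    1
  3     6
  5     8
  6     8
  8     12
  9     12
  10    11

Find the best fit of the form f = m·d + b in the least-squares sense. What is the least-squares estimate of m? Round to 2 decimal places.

m = 1.00

MᵀM·[m, b]ᵀ = Mᵀf reads: 316·m + 40·b = 419;  40·m + 7·b = 58.
det = 316·7 − 40² = 612.
m = (419·7 − 40·58)/612 = 613/612; b = (316·58 − 40·419)/612 = 392/153.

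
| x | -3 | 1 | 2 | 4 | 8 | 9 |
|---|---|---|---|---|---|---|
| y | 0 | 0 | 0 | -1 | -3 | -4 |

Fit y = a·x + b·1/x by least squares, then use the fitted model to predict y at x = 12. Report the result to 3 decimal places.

ŷ = -4.685

Entries of MᵀM: Σx·x = 175, Σx·1/x = 6, Σ1/x·1/x = 7525/5184.
For Mᵀy: Σx·y = -64, Σ1/x·y = -77/72.
MᵀM·[a, b]ᵀ = Mᵀy becomes [[175, 6]; [6, 7525/5184]]·[a, b]ᵀ = [-64, -77/72]ᵀ.
Eliminating b: (7525/5184)·(row 1) − 6·(row 2) gives (1130251/5184)·a = (7525/5184)·(-64) − 6·(-77/72) = -28021/324, so a = -448336/1130251.
Then b = ((-77/72) − 6·(-448336/1130251))/(7525/5184) = 1020456/1130251.
At x = 12: ŷ = (-448336/1130251)·(12) + (1020456/1130251)·(1/12) = -5294994/1130251.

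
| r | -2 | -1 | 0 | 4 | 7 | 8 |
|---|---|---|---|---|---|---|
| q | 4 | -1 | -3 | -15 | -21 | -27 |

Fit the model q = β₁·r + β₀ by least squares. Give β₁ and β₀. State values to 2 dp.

β₁ = -2.87, β₀ = -2.85

The normal equations are: 134·β₁ + 16·β₀ = -430;  16·β₁ + 6·β₀ = -63.
Eliminating β₀: 6·(row 1) − 16·(row 2) gives 548·β₁ = 6·(-430) − 16·(-63) = -1572, so β₁ = -393/137.
Then β₀ = ((-63) − 16·(-393/137))/6 = -781/274.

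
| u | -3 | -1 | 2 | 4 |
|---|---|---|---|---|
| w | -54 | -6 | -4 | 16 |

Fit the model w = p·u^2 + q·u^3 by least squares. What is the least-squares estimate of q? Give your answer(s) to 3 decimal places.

With design matrix X, XᵀX = [[354, 812]; [812, 4890]] and Xᵀw = [-252, 2456]ᵀ.
Eliminating q: 4890·(row 1) − 812·(row 2) gives 1071716·p = 4890·(-252) − 812·2456 = -3226552, so p = -806638/267929.
Then q = (2456 − 812·(-806638/267929))/4890 = 268512/267929.

q = 1.002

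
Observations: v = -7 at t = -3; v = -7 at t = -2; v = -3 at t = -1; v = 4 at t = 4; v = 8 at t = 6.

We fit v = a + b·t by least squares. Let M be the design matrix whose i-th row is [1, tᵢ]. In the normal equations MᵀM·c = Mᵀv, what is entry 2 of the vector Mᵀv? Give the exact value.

102

Entry 2 ↔ basis t, so (Mᵀv)_{2} = Σᵢ (t)·vᵢ = (-3)·(-7) + (-2)·(-7) + (-1)·(-3) + (4)·(4) + (6)·(8) = 102.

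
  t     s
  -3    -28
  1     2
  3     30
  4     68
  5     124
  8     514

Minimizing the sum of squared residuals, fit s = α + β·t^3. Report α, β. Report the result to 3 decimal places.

Compute the Gram sums: Σ1 = 6, Σt^3 = 702, Σt^3·t^3 = 283324.
For Mᵀs: Σs = 710, Σt^3·s = 284588.
MᵀM·[α, β]ᵀ = Mᵀs becomes [[6, 702]; [702, 283324]]·[α, β]ᵀ = [710, 284588]ᵀ.
det = 6·283324 − 702² = 1207140.
α = (710·283324 − 702·284588)/1207140 = 344816/301785; β = (6·284588 − 702·710)/1207140 = 100759/100595.

α = 1.143, β = 1.002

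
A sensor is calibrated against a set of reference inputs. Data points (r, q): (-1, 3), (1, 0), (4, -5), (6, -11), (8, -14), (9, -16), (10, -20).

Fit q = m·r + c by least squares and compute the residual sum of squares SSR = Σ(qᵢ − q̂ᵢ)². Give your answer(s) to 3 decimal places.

Entries of XᵀX: Σr·r = 299, Σr = 37, Σ1 = 7.
Moment sums: Σr·q = -545, Σq = -63.
XᵀX·[m, c]ᵀ = Xᵀq becomes [[299, 37]; [37, 7]]·[m, c]ᵀ = [-545, -63]ᵀ.
Determinant 299·7 − 37² = 724.
m = ((-545)·7 − 37·(-63))/724 = -371/181; c = (299·(-63) − 37·(-545))/724 = 332/181.
Residuals: -160/181, 39/181, 247/181, -97/181, 102/181, 111/181, -242/181; SSR = 988/181.

SSR = 5.459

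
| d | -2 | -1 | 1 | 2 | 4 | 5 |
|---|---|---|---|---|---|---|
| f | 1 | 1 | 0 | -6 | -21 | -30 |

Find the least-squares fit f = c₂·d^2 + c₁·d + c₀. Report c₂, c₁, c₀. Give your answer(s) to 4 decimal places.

c₂ = -0.9583, c₁ = -1.5650, c₀ = 1.3267

XᵀX·[c₂, c₁, c₀]ᵀ = Xᵀf reads: 915·c₂ + 189·c₁ + 51·c₀ = -1105;  189·c₂ + 51·c₁ + 9·c₀ = -249;  51·c₂ + 9·c₁ + 6·c₀ = -55.
Inverting the 3×3 Gram matrix, [c₂, c₁, c₀]ᵀ = [-23/24, -313/200, 199/150]ᵀ.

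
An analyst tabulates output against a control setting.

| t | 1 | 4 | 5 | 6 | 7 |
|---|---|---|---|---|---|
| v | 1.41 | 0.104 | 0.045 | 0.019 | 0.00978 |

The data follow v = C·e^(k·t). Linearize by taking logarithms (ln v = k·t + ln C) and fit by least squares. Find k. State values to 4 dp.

k = -0.8384

With ln vᵢ as the transformed response and tᵢ as the regressor:
AᵀA = [[127.0000, 23.0000]; [23.0000, 5]], rhs = [-80.3871, -13.6116]ᵀ  (here Σt = 23.0000, Σ(t)² = 127.0000, Σln v = -13.6116, Σt·ln v = -80.3871).
Solving (det = 106.0000): k = -0.83839, ln C = 1.13426.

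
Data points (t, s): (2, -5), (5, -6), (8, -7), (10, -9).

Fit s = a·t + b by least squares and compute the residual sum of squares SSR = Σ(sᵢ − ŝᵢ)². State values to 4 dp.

SSR = 0.6531

Compute the Gram sums: Σt·t = 193, Σt = 25, Σ1 = 4.
Moment sums: Σt·s = -186, Σs = -27.
Normal equations: [[193, 25]; [25, 4]]·[a, b]ᵀ = [-186, -27]ᵀ.
det = 193·4 − 25² = 147.
a = ((-186)·4 − 25·(-27))/147 = -23/49; b = (193·(-27) − 25·(-186))/147 = -187/49.
Residuals: -12/49, 8/49, 4/7, -24/49; SSR = 32/49.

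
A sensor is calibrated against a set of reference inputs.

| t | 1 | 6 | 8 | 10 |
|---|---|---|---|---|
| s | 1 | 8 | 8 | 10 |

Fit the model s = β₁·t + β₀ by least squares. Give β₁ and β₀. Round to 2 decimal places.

The normal equations are: 201·β₁ + 25·β₀ = 213;  25·β₁ + 4·β₀ = 27.
(Σt·t = 201, Σt = 25, Σ1 = 4, Σt·s = 213, Σs = 27.)
Δ = 201·4 − 25² = 179.
β₁ = (213·4 − 25·27)/179 = 177/179; β₀ = (201·27 − 25·213)/179 = 102/179.

β₁ = 0.99, β₀ = 0.57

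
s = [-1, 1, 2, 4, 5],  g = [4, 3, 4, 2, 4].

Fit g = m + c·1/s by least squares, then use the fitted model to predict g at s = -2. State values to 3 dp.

Setting ∂/∂m … = 0 gives: 5·m + (19/20)·c = 17;  (19/20)·m + (941/400)·c = 23/10.
Δ = 5·(941/400) − (19/20)² = 543/50.
m = (17·(941/400) − (19/20)·(23/10))/(543/50) = 5041/1448; c = (5·(23/10) − (19/20)·17)/(543/50) = -155/362.
At s = -2: ĝ = (5041/1448)·(1) + (-155/362)·(-1/2) = 5351/1448.

ĝ = 3.695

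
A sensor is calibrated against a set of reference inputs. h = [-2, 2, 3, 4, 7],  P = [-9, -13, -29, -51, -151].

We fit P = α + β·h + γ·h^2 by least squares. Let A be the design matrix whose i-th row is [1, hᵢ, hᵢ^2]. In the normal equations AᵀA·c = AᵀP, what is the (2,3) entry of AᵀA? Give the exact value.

434

Row 2 ↔ basis h, column 3 ↔ basis h^2, so (AᵀA)_{2,3} = Σᵢ (h)·(h^2) = (-2)·(4) + (2)·(4) + (3)·(9) + (4)·(16) + (7)·(49) = 434.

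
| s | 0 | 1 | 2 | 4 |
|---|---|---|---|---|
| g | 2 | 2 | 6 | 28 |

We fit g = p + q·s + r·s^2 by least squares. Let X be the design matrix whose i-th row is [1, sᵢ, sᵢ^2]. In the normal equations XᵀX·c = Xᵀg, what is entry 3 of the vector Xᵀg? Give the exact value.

474

Entry 3 ↔ basis s^2, so (Xᵀg)_{3} = Σᵢ (s^2)·gᵢ = (0)·(2) + (1)·(2) + (4)·(6) + (16)·(28) = 474.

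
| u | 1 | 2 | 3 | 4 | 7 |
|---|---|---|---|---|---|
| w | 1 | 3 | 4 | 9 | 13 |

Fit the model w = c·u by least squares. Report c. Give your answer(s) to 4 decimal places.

c = 1.8481

Forming MᵀM = [[79]] and Mᵀw = [146]ᵀ gives MᵀM·[c]ᵀ = Mᵀw.
c = 146/79 = 1.8481.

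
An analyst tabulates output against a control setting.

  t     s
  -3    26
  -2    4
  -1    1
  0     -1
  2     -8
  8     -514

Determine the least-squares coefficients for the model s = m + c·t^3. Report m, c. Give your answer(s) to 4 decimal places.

m = -1.2182, c = -1.0014

XᵀX·[m, c]ᵀ = Xᵀs reads: 6·m + 484·c = -492;  484·m + 263002·c = -263967.
(Σ1 = 6, Σt^3 = 484, Σt^3·t^3 = 263002, Σs = -492, Σt^3·s = -263967.)
Δ = 6·263002 − 484² = 1343756.
m = ((-492)·263002 − 484·(-263967))/1343756 = -409239/335939; c = (6·(-263967) − 484·(-492))/1343756 = -672837/671878.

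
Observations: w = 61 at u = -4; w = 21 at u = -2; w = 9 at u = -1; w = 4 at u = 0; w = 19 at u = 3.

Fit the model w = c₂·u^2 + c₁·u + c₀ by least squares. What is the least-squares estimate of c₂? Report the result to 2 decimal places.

c₂ = 2.79

Compute the Gram sums: Σu^2·u^2 = 354, Σu^2·u = -46, Σu^2 = 30, Σu·u = 30, Σu = -4, Σ1 = 5.
And Σu^2·w = 1240, Σu·w = -238, Σw = 114.
So XᵀX·[c₂, c₁, c₀]ᵀ = Xᵀw: [[354, -46, 30]; [-46, 30, -4]; [30, -4, 5]]·[c₂, c₁, c₀]ᵀ = [1240, -238, 114]ᵀ.
Inverting the 3×3 Gram matrix, [c₂, c₁, c₀]ᵀ = [14589/5224, -16639/5224, 9131/2612]ᵀ.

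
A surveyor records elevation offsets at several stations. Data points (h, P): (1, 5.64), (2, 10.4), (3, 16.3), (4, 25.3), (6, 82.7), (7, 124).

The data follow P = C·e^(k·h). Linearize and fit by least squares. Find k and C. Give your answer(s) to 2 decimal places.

k = 0.52, C = 3.47

Let Y = ln P. Fitting Y = k·h + ln C by least squares:
Σh = 23.0000, Σ(h)² = 115.0000, Σln P = 19.3292, Σh·ln P = 87.9435.
Equations: 115.0000·k + 23.0000·ln C = 87.9435;  23.0000·k + 6·ln C = 19.3292.
Slope k = (n·Σh·ln P − Σh·Σln P)/(n·Σ(h)² − (Σh)²) = (6·87.9435 − 23.0000·19.3292)/161.0000 = 0.51609; ln C = (Σln P − k·Σh)/n = 1.24319, so C = exp(1.24319) = 3.46664.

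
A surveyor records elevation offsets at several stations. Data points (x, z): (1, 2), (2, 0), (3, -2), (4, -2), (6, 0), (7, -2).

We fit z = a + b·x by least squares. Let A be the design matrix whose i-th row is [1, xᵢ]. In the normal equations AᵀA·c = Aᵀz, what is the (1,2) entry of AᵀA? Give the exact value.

23

Row 1 ↔ basis 1, column 2 ↔ basis x, so (AᵀA)_{1,2} = Σᵢ x = (1)·(1) + (1)·(2) + (1)·(3) + (1)·(4) + (1)·(6) + (1)·(7) = 23.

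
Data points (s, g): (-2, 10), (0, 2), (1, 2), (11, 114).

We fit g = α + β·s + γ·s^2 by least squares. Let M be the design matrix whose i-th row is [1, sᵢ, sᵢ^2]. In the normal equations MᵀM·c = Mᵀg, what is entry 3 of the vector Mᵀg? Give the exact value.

Entry 3 ↔ basis s^2, so (Mᵀg)_{3} = Σᵢ (s^2)·gᵢ = (4)·(10) + (0)·(2) + (1)·(2) + (121)·(114) = 13836.

13836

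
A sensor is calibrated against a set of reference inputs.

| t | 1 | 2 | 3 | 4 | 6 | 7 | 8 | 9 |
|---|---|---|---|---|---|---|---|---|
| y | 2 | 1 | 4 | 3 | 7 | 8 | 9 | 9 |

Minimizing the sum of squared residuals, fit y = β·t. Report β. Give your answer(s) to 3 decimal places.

β = 1.073

Entries of MᵀM: Σt·t = 260.
Moment sums: Σt·y = 279.
Normal equations: [[260]]·[β]ᵀ = [279]ᵀ.
Hence β = 279 / 260 ≈ 1.07308.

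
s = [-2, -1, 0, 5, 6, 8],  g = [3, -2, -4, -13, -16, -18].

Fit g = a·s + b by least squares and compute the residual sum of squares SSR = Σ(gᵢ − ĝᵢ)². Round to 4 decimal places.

SSR = 7.9885

The normal system MᵀM·[a, b]ᵀ = Mᵀg is [[130, 16]; [16, 6]]·[a, b]ᵀ = [-309, -50]ᵀ.
Eliminating b: 6·(row 1) − 16·(row 2) gives 524·a = 6·(-309) − 16·(-50) = -1054, so a = -527/262.
Then b = ((-50) − 16·(-527/262))/6 = -389/131.
Residuals: 255/131, -273/262, -135/131, 7/262, -126/131, 139/131; SSR = 2093/262.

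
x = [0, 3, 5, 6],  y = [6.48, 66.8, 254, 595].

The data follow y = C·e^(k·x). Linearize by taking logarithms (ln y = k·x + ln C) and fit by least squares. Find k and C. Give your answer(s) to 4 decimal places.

k = 0.7446, C = 6.6398

Let Y = ln y. Fitting Y = k·x + ln C by least squares:
AᵀA = [[70.0000, 14.0000]; [14.0000, 4]], rhs = [78.6231, 17.9963]ᵀ  (here Σx = 14.0000, Σ(x)² = 70.0000, Σln y = 17.9963, Σx·ln y = 78.6231).
Slope k = (n·Σx·ln y − Σx·Σln y)/(n·Σ(x)² − (Σx)²) = (4·78.6231 − 14.0000·17.9963)/84.0000 = 0.74457; ln C = (Σln y − k·Σx)/n = 1.89307, so C = exp(1.89307) = 6.63975.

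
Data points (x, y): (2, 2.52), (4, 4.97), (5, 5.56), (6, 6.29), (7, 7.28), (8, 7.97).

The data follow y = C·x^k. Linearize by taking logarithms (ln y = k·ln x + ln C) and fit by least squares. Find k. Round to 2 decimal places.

k = 0.82

With ln yᵢ as the transformed response and ln xᵢ as the regressor:
Σln x = 9.5060, Σ(ln x)² = 16.3136, Σln y = 10.1431, Σln x·ln y = 17.0987.
Equations: 16.3136·k + 9.5060·ln C = 17.0987;  9.5060·k + 6·ln C = 10.1431.
Δ = 16.3136·6 − (9.5060)² = 7.5177; k = (17.0987·6 − 9.5060·10.1431)/7.5177 = 0.82108, ln C = (16.3136·10.1431 − 9.5060·17.0987)/7.5177 = 0.38965.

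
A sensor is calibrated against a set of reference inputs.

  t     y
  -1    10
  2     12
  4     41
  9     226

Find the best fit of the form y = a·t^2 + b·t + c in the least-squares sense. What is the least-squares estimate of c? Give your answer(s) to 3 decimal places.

From the data, Σt^2·t^2 = 6834, Σt^2·t = 800, Σt^2 = 102, Σt·t = 102, Σt = 14, Σ1 = 4.
Moment sums: Σt^2·y = 19020, Σt·y = 2212, Σy = 289.
MᵀM·[a, b, c]ᵀ = Mᵀy becomes [[6834, 800, 102]; [800, 102, 14]; [102, 14, 4]]·[a, b, c]ᵀ = [19020, 2212, 289]ᵀ.
Solving the 3×3 system (Gaussian elimination) gives a = 17131/5620, b = -15891/5620, c = 24823/5620.

c = 4.417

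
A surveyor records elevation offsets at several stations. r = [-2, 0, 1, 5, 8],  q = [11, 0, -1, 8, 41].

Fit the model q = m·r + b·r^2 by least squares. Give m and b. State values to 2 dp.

AᵀA·[m, b]ᵀ = Aᵀq reads: 94·m + 630·b = 345;  630·m + 4738·b = 2867.
Δ = 94·4738 − 630² = 48472.
m = (345·4738 − 630·2867)/48472 = -21450/6059; b = (94·2867 − 630·345)/48472 = 13037/12118.

m = -3.54, b = 1.08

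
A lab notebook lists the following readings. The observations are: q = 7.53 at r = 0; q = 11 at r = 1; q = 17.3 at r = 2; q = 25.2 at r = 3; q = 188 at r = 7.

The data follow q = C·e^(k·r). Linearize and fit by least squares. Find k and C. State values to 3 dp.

k = 0.464, C = 6.966

With ln qᵢ as the transformed response and rᵢ as the regressor:
AᵀA = [[63.0000, 13.0000]; [13.0000, 5]], rhs = [54.4349, 15.7308]ᵀ  (here Σr = 13.0000, Σ(r)² = 63.0000, Σln q = 15.7308, Σr·ln q = 54.4349).
Solving (det = 146.0000): k = 0.46352, ln C = 1.94099, so C = exp(1.94099) = 6.96567.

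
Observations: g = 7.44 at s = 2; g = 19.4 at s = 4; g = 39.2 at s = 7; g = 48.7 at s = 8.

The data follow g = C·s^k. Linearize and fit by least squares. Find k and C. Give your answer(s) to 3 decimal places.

k = 1.340, C = 2.962

With ln gᵢ as the transformed response and ln sᵢ as the regressor:
Σln s = 6.1048, Σ(ln s)² = 10.5129, Σln g = 12.5265, Σln s·ln g = 20.7208.
Equations: 10.5129·k + 6.1048·ln C = 20.7208;  6.1048·k + 4·ln C = 12.5265.
Slope k = (n·Σln s·ln g − Σln s·Σln g)/(n·Σ(ln s)² − (Σln s)²) = (4·20.7208 − 6.1048·12.5265)/4.7831 = 1.34040; ln C = (Σln g − k·Σln s)/n = 1.08590, so C = exp(1.08590) = 2.96211.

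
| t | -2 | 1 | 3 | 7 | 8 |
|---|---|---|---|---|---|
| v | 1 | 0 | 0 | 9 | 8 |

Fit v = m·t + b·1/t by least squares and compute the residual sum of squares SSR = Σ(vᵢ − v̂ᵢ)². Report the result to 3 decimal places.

SSR = 14.777

The normal system XᵀX·[m, b]ᵀ = Xᵀv is [[127, 5]; [5, 39433/28224]]·[m, b]ᵀ = [125, 25/14]ᵀ.
Determinant 127·(39433/28224) − 5² = 4302391/28224.
m = (125·(39433/28224) − 5·(25/14))/(4302391/28224) = 4677125/4302391; b = (127·(25/14) − 5·125)/(4302391/28224) = -11239200/4302391.
Residuals: 8037041/4302391, 107575/70531, -10284975/4302391, 7587244/4302391, -1592972/4302391; SSR = 63578461/4302391.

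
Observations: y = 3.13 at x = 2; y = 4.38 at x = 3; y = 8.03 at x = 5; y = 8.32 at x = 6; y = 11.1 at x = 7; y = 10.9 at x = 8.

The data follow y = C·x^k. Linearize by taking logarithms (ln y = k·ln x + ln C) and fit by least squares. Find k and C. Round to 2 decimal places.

Let Y = ln y. Fitting Y = k·ln x + ln C by least squares:
XᵀX = [[15.5987, 9.2183]; [9.2183, 6]], rhs = [19.2135, 11.6156]ᵀ  (here Σln x = 9.2183, Σ(ln x)² = 15.5987, Σln y = 11.6156, Σln x·ln y = 19.2135).
Solving (det = 8.6152): k = 0.95232, ln C = 0.47281, so C = exp(0.47281) = 1.60450.

k = 0.95, C = 1.60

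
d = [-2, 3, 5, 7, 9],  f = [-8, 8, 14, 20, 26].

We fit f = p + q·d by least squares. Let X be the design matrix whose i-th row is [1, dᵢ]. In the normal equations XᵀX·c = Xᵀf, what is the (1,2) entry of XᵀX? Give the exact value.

22

Row 1 ↔ basis 1, column 2 ↔ basis d, so (XᵀX)_{1,2} = Σᵢ d = (1)·(-2) + (1)·(3) + (1)·(5) + (1)·(7) + (1)·(9) = 22.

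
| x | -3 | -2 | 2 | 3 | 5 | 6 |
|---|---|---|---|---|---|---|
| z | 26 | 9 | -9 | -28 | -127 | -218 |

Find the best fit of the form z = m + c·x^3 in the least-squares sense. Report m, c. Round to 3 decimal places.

Entries of AᵀA: Σ1 = 6, Σx^3 = 341, Σx^3·x^3 = 63867.
Right-hand side: Σz = -347, Σx^3·z = -64565.
AᵀA·[m, c]ᵀ = Aᵀz becomes [[6, 341]; [341, 63867]]·[m, c]ᵀ = [-347, -64565]ᵀ.
Eliminating c: 63867·(row 1) − 341·(row 2) gives 266921·m = 63867·(-347) − 341·(-64565) = -145184, so m = -145184/266921.
Then c = ((-64565) − 341·(-145184/266921))/63867 = -269063/266921.

m = -0.544, c = -1.008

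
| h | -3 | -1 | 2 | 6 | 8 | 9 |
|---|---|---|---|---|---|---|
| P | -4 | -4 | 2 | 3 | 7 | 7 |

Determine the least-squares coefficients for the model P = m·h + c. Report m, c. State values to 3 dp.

m = 0.975, c = -1.580

From the data, Σh·h = 195, Σh = 21, Σ1 = 6.
For MᵀP: Σh·P = 157, ΣP = 11.
Δ = 195·6 − 21² = 729.
m = (157·6 − 21·11)/729 = 79/81; c = (195·11 − 21·157)/729 = -128/81.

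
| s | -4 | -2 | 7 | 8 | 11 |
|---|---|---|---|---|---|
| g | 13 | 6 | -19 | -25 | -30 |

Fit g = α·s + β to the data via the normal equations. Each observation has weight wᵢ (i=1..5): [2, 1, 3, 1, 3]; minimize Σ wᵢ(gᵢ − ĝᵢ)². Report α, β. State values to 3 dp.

Setting ∂/∂α … = 0 gives: 610·α + 52·β = -1705;  52·α + 10·β = -140.
Δ = 610·10 − 52² = 3396.
α = ((-1705)·10 − 52·(-140))/3396 = -4885/1698; β = (610·(-140) − 52·(-1705))/3396 = 815/849.

α = -2.877, β = 0.960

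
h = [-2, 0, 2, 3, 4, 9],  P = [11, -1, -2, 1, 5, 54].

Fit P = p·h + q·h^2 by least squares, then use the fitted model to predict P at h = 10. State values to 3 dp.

P̂ = 70.249

Setting ∂/∂p … = 0 gives: 114·p + 820·q = 483;  820·p + 6930·q = 4499.
(Σh·h = 114, Σh·h^2 = 820, Σh^2·h^2 = 6930, Σh·P = 483, Σh^2·P = 4499.)
Determinant 114·6930 − 820² = 117620.
p = (483·6930 − 820·4499)/117620 = -34199/11762; q = (114·4499 − 820·483)/117620 = 58413/58810.
At h = 10: P̂ = (-34199/11762)·(10) + (58413/58810)·(100) = 413135/5881.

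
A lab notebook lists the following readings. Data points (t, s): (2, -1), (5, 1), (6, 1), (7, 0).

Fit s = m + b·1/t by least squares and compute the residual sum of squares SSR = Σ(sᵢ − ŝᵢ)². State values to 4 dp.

SSR = 0.9662

Setting ∂/∂m … = 0 gives: 4·m + (106/105)·b = 1;  (106/105)·m + (7457/22050)·b = -2/15.
(Σ1 = 4, Σ1/t = 106/105, Σ1/t·1/t = 7457/22050, Σs = 1, Σ1/t·s = -2/15.)
Eliminating b: (7457/22050)·(row 1) − (106/105)·(row 2) gives (1226/3675)·m = (7457/22050)·1 − (106/105)·(-2/15) = 139/294, so m = 3475/2452.
Then b = ((-2/15) − (106/105)·(3475/2452))/(7457/22050) = -2835/613.
Residuals: -257/2452, 1245/2452, 867/2452, -1855/2452; SSR = 2369/2452.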